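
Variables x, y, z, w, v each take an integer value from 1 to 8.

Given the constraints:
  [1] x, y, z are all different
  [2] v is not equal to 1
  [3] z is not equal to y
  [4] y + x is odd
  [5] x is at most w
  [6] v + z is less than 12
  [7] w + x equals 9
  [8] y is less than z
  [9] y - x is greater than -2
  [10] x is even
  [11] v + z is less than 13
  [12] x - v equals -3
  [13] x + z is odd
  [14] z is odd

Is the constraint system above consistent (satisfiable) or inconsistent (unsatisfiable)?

One satisfying assignment is x = 2, y = 3, z = 5, w = 7, v = 5.
For the less obvious constraints — constraint 6: v + z = 10; constraint 7: w + x = 9 — and the others hold by inspection.

Satisfiable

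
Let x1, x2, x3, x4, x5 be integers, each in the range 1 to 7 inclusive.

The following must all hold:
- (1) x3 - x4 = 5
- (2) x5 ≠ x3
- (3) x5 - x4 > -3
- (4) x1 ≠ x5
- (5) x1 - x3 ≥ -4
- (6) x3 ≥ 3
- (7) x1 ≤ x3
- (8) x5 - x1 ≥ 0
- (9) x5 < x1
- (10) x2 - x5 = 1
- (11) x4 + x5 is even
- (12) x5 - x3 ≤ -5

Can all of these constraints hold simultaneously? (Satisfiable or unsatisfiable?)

Constraints 5, 8, and 12 give x3 − x5 ≥ 5, x5 − x1 ≥ 0, x1 − x3 ≥ -4.
Adding all 3 inequalities: the left sides telescope to 0, and the right sides sum to 5 + 0 + (-4) = 1. So 0 ≥ 1, which is false.

Unsatisfiable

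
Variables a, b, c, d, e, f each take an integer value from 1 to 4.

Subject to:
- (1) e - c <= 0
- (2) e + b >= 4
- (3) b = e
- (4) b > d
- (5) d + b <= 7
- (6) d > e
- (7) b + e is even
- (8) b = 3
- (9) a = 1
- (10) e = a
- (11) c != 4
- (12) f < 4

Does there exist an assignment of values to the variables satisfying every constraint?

Unsatisfiable

Constraint 8 fixes b = 3 and constraint 9 fixes a = 1. Constraints 3 and 10 give b = e = a, so b = a. But 3 ≠ 1 — contradiction.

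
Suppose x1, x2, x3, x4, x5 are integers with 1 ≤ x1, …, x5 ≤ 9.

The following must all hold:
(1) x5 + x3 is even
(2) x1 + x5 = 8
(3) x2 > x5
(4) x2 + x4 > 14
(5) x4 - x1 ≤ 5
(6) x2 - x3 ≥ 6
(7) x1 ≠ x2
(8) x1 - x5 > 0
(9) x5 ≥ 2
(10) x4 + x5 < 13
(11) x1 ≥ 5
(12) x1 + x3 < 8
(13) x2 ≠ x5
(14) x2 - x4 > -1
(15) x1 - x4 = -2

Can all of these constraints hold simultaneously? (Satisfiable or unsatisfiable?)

Try x1 = 5, x2 = 8, x3 = 1, x4 = 7, x5 = 3.
Check constraint 2: x1 + x5 = 8; constraint 4: x2 + x4 = 15. The remaining constraints are straightforward to verify.

Satisfiable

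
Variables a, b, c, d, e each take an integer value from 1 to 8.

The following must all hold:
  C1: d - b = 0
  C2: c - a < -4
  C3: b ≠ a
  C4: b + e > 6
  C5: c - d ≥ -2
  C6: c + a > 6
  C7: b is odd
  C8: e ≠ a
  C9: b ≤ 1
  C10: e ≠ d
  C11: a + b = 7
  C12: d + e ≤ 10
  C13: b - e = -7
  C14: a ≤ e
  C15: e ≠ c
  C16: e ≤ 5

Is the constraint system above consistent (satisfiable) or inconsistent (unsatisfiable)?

From constraints 14 and 16: a ≤ e ≤ 5. From constraint 9: b ≤ 1. Hence a + b ≤ 6. But constraint 11 requires a + b = 7, and 7 > 6. Contradiction.

Unsatisfiable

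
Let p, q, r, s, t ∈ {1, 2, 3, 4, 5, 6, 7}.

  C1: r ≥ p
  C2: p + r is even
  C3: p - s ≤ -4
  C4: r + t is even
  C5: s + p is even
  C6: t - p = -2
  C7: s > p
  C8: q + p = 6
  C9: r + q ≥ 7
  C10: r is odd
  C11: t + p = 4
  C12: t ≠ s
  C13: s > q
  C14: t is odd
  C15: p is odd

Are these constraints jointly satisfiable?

Satisfiable

One satisfying assignment is p = 3, q = 3, r = 5, s = 7, t = 1.
For the less obvious constraints — constraint 3: p - s = -4; constraint 6: t - p = -2; constraint 8: q + p = 6 — and the others hold by inspection.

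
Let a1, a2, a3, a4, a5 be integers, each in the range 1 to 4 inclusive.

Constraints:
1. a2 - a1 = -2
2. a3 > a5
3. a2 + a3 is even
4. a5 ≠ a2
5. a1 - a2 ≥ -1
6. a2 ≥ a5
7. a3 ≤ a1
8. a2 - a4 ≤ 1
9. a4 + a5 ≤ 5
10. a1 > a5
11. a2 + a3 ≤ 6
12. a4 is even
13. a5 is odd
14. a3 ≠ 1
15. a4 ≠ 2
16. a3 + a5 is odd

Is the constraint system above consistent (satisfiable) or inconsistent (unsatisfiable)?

Take a1 = 4, a2 = 2, a3 = 2, a4 = 4, a5 = 1. Then constraint 1: a2 - a1 = -2; constraint 5: a1 - a2 = 2; constraint 8: a2 - a4 = -2, and every other listed constraint is also met.

Satisfiable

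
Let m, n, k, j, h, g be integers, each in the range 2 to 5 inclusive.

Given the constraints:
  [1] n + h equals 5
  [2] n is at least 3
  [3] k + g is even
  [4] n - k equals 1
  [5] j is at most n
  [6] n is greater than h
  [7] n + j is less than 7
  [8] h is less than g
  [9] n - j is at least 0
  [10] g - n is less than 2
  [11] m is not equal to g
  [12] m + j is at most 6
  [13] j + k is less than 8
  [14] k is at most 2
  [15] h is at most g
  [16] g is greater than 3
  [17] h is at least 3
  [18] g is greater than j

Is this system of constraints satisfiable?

From constraint 2: n ≥ 3. From constraint 17: h ≥ 3. Hence n + h ≥ 6. But constraint 1 requires n + h = 5, and 5 < 6. Contradiction.

Unsatisfiable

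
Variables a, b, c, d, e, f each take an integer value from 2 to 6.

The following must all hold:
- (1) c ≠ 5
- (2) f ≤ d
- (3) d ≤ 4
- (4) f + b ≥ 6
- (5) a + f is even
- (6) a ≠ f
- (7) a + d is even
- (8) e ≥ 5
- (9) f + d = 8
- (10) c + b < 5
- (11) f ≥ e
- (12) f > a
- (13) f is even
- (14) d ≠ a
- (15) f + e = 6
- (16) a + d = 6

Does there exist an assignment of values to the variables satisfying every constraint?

From constraints 8 and 11: f ≥ e and e ≥ 5, so f ≥ 5. From constraints 2 and 3: f ≤ d and d ≤ 4, so f ≤ 4. But 4 < 5, so no value of f works.

Unsatisfiable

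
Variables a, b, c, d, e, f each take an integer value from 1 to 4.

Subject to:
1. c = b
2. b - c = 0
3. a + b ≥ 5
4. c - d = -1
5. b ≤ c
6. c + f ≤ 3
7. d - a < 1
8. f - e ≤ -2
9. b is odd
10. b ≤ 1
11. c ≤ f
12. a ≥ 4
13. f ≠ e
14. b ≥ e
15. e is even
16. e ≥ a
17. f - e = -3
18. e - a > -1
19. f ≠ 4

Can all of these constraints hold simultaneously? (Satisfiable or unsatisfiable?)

Unsatisfiable

From constraints 12 and 16: e ≥ a and a ≥ 4, so e ≥ 4. From constraints 10 and 14: e ≤ b and b ≤ 1, so e ≤ 1. But 1 < 4, so no value of e works.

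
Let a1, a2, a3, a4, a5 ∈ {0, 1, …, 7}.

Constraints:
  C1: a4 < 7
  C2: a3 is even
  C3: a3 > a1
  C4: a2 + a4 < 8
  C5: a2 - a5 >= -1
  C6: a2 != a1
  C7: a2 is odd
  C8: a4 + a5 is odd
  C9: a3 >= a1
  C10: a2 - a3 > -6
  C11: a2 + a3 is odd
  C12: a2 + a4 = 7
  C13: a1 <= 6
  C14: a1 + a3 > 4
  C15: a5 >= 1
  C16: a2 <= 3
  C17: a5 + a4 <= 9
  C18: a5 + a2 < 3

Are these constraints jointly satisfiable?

Try a1 = 0, a2 = 1, a3 = 6, a4 = 6, a5 = 1.
Check constraint 4: a2 + a4 = 7; constraint 5: a2 - a5 = 0; constraint 10: a2 - a3 = -5. The remaining constraints are straightforward to verify.

Satisfiable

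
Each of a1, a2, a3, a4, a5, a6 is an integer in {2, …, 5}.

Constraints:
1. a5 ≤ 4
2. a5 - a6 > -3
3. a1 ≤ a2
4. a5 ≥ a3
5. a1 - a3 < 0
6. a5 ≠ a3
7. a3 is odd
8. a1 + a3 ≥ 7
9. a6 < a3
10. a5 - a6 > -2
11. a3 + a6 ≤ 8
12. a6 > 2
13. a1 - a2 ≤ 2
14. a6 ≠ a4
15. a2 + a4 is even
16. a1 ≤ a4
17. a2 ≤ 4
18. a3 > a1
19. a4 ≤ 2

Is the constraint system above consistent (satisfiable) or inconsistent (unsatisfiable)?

From constraints 16 and 19: a1 ≤ a4 ≤ 2. From constraints 1 and 4: a3 ≤ a5 ≤ 4. Hence a1 + a3 ≤ 6. But constraint 8 requires a1 + a3 ≥ 7, and 7 > 6. Contradiction.

Unsatisfiable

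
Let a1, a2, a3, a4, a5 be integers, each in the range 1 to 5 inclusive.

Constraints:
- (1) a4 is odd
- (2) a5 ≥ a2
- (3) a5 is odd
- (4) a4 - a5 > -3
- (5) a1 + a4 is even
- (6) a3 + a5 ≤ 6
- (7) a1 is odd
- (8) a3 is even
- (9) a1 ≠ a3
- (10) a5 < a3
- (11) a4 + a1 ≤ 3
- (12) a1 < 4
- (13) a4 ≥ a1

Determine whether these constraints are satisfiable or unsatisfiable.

Satisfiable

Setting (a1, a2, a3, a4, a5) = (1, 1, 2, 1, 1) satisfies everything: constraint 4: a4 - a5 = 0; constraint 6: a3 + a5 = 3, and the others follow.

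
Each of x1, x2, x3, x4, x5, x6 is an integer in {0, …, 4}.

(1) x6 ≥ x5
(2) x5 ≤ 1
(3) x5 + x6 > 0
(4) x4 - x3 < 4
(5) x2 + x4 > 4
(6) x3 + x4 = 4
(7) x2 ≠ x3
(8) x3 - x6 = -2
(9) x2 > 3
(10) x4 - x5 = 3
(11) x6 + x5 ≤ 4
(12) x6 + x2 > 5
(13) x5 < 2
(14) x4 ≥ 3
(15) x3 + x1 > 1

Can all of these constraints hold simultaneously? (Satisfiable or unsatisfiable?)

The assignment x1 = 3, x2 = 4, x3 = 1, x4 = 3, x5 = 0, x6 = 3 works:
  constraint 3 holds since x5 + x6 = 3.
  constraint 4 holds since x4 - x3 = 2.
  constraint 5 holds since x2 + x4 = 7.
The rest check out directly.

Satisfiable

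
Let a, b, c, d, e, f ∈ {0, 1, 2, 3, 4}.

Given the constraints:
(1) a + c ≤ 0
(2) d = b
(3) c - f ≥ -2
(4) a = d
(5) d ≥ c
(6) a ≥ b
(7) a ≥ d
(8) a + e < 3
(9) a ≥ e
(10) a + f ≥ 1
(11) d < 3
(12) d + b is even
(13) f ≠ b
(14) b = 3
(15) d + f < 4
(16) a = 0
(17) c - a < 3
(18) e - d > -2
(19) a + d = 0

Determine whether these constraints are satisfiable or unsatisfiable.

Constraint 16 fixes a = 0 and constraint 14 fixes b = 3. Constraints 2 and 4 give a = d = b, so a = b. But 0 ≠ 3 — contradiction.

Unsatisfiable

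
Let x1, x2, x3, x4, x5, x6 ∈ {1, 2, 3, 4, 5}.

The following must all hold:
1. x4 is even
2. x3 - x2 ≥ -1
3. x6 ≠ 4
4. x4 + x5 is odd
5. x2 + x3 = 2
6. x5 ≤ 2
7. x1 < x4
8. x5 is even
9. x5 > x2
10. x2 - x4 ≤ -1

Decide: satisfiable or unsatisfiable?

Constraint 1 makes x4 even and constraint 8 makes x5 even, so x4 + x5 must be even. Constraint 4 says x4 + x5 is odd — contradiction.

Unsatisfiable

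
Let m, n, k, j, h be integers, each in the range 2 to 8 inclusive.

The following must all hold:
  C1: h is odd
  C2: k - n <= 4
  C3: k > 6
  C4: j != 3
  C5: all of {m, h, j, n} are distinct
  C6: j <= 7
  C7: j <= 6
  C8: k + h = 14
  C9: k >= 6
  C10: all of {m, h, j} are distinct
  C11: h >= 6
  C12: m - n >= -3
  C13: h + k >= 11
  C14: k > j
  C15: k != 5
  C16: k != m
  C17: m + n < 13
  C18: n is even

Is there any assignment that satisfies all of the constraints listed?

The assignment m = 5, n = 6, k = 7, j = 2, h = 7 works:
  constraint 2 holds since k - n = 1.
  constraint 8 holds since k + h = 14.
  constraint 12 holds since m - n = -1.
The rest check out directly.

Satisfiable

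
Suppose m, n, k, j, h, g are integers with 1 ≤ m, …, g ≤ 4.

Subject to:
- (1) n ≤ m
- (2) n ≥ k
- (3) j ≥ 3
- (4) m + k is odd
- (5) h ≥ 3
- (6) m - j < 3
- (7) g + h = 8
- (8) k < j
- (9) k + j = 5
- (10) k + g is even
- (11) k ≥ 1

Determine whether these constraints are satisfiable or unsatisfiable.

Try m = 3, n = 3, k = 2, j = 3, h = 4, g = 4.
Check constraint 6: m - j = 0; constraint 7: g + h = 8; constraint 9: k + j = 5. The remaining constraints are straightforward to verify.

Satisfiable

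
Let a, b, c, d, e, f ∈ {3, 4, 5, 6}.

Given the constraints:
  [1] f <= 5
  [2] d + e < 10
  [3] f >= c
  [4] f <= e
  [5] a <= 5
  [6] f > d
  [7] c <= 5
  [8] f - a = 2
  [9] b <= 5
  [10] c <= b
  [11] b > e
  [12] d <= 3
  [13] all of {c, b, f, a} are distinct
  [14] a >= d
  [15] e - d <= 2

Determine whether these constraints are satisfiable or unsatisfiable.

Constraints 1, 5, 7, and 9 confine each of c, b, f, a to the 3 values {3, …, 5} (the domain already gives each ≥ 3).
Constraint 13 requires all 4 of them to be distinct, but only 3 values are available — impossible by the pigeonhole principle.

Unsatisfiable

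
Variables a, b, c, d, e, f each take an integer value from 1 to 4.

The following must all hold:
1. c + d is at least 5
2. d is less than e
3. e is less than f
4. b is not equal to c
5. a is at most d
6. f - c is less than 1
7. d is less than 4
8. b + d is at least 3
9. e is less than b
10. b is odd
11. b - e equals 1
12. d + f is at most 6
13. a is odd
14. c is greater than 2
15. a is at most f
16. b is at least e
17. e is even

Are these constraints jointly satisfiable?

Satisfiable

Setting (a, b, c, d, e, f) = (1, 3, 4, 1, 2, 3) satisfies everything: constraint 1: c + d = 5; constraint 6: f - c = -1; constraint 8: b + d = 4, and the others follow.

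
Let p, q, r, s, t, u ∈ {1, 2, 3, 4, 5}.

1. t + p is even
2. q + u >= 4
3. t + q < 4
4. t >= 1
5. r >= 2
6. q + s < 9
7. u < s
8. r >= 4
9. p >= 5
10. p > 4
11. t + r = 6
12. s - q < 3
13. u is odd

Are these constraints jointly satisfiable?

Setting (p, q, r, s, t, u) = (5, 2, 5, 4, 1, 3) satisfies everything: constraint 2: q + u = 5; constraint 3: t + q = 3, and the others follow.

Satisfiable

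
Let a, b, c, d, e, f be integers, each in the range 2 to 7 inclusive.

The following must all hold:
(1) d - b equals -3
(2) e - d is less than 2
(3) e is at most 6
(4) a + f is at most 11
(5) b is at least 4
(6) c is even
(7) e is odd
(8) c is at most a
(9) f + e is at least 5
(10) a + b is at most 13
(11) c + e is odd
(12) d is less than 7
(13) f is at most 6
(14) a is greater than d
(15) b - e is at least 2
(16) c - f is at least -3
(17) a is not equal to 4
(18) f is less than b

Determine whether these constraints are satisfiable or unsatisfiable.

Satisfiable

One satisfying assignment is a = 5, b = 7, c = 2, d = 4, e = 3, f = 4.
For the less obvious constraints — constraint 1: d - b = -3; constraint 2: e - d = -1; constraint 4: a + f = 9 — and the others hold by inspection.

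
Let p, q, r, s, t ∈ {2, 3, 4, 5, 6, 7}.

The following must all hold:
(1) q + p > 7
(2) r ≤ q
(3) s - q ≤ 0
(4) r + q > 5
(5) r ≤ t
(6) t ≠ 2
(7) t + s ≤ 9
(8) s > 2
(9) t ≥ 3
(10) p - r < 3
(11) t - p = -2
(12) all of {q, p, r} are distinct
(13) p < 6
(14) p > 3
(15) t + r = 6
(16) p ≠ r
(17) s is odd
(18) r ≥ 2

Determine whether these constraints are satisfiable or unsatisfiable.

Satisfiable

Take p = 5, q = 4, r = 3, s = 3, t = 3. Then constraint 1: q + p = 9; constraint 3: s - q = -1; constraint 4: r + q = 7, and every other listed constraint is also met.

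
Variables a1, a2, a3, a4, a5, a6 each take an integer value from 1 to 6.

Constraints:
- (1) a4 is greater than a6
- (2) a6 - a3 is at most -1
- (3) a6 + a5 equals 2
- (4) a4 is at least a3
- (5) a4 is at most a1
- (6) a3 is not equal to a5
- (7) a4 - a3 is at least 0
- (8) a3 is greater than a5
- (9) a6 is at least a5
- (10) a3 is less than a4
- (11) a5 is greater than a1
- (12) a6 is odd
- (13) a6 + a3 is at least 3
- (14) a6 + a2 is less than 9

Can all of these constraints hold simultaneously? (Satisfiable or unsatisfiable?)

Constraints 2, 5, 9, 10, and 11 give a4 ≤ a1, a1 < a5, a5 ≤ a6, a6 < a3, a3 < a4. Chaining: a4 ≤ a1 < a5 ≤ a6 < a3 < a4, which forces a4 < a4 — impossible.

Unsatisfiable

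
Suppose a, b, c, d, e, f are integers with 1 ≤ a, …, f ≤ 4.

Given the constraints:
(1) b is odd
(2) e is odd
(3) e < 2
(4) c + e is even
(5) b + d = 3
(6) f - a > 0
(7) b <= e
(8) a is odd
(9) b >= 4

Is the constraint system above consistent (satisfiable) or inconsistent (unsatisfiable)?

Unsatisfiable

From constraints 7 and 9: e ≥ b and b ≥ 4, so e ≥ 4. From constraint 3: e ≤ 1. But 1 < 4, so no value of e works.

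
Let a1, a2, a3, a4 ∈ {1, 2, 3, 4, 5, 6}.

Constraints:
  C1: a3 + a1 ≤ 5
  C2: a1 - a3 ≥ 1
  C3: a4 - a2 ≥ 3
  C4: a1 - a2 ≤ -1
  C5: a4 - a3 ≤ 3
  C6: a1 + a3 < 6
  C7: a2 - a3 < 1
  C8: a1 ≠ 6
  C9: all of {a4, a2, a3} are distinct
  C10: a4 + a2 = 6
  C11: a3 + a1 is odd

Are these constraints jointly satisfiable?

Unsatisfiable

Constraints 2, 3, 4, and 5 give a3 − a4 ≥ -3, a4 − a2 ≥ 3, a2 − a1 ≥ 1, a1 − a3 ≥ 1.
Adding all 4 inequalities: the left sides telescope to 0, and the right sides sum to (-3) + 3 + 1 + 1 = 2. So 0 ≥ 2, which is false.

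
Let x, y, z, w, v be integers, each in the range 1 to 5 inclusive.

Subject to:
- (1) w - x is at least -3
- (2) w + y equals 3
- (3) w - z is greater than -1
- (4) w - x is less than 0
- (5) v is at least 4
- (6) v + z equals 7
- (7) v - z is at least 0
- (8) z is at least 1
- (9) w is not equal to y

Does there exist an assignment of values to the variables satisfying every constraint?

Setting (x, y, z, w, v) = (5, 1, 2, 2, 5) satisfies everything: constraint 1: w - x = -3; constraint 2: w + y = 3; constraint 3: w - z = 0, and the others follow.

Satisfiable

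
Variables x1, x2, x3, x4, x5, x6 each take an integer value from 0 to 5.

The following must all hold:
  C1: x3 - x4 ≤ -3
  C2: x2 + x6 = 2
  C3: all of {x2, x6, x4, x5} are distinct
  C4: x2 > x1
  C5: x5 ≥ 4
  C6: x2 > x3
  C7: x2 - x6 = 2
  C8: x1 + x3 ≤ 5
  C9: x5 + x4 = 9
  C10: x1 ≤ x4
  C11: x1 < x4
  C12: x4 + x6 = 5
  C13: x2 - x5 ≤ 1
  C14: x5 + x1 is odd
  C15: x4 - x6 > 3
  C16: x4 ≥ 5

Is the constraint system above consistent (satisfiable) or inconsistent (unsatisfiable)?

The assignment x1 = 1, x2 = 2, x3 = 1, x4 = 5, x5 = 4, x6 = 0 works:
  constraint 1 holds since x3 - x4 = -4.
  constraint 2 holds since x2 + x6 = 2.
  constraint 7 holds since x2 - x6 = 2.
The rest check out directly.

Satisfiable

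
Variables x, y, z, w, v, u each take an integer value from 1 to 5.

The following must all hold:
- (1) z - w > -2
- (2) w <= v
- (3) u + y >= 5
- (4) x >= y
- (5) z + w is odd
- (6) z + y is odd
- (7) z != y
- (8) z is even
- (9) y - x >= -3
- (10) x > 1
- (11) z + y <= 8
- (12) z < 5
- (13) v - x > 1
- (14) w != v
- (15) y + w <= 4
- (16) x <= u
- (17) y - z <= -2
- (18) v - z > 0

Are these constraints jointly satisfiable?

One satisfying assignment is x = 3, y = 1, z = 4, w = 3, v = 5, u = 4.
For the less obvious constraints — constraint 1: z - w = 1; constraint 3: u + y = 5; constraint 9: y - x = -2 — and the others hold by inspection.

Satisfiable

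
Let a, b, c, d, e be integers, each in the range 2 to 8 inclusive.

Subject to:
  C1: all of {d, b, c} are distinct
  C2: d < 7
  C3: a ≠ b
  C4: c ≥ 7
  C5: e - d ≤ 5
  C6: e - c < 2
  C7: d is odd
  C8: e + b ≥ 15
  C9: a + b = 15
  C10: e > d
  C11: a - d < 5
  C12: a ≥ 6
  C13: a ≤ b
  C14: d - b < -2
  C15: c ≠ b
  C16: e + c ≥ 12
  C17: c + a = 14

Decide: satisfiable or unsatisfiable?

Try a = 7, b = 8, c = 7, d = 3, e = 8.
Check constraint 5: e - d = 5; constraint 6: e - c = 1; constraint 8: e + b = 16. The remaining constraints are straightforward to verify.

Satisfiable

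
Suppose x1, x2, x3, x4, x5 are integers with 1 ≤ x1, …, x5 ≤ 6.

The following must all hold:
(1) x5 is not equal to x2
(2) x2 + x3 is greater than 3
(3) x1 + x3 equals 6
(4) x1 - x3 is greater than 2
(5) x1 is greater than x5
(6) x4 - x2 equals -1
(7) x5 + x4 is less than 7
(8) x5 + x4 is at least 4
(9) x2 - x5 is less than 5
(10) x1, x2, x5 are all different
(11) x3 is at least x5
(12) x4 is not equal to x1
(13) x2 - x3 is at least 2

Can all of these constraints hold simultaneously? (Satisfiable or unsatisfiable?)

Satisfiable

The assignment x1 = 5, x2 = 4, x3 = 1, x4 = 3, x5 = 1 works:
  constraint 2 holds since x2 + x3 = 5.
  constraint 3 holds since x1 + x3 = 6.
  constraint 4 holds since x1 - x3 = 4.
The rest check out directly.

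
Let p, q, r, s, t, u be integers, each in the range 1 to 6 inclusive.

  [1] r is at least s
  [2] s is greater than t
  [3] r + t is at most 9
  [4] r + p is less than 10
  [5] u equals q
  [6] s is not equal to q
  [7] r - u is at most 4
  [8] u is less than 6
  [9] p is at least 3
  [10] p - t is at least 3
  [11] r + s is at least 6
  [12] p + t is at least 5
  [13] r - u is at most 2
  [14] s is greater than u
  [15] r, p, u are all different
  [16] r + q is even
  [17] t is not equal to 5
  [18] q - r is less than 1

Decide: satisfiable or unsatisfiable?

Take p = 5, q = 2, r = 4, s = 4, t = 2, u = 2. Then constraint 3: r + t = 6; constraint 4: r + p = 9, and every other listed constraint is also met.

Satisfiable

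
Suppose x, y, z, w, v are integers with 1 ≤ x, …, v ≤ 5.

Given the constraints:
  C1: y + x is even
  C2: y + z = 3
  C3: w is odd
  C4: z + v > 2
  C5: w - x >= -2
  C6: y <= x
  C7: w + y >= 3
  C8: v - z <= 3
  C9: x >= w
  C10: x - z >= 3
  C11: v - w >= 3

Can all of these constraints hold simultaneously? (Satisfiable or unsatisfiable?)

Constraints 5, 8, 10, and 11 give w − x ≥ -2, x − z ≥ 3, z − v ≥ -3, v − w ≥ 3.
Adding all 4 inequalities: the left sides telescope to 0, and the right sides sum to (-2) + 3 + (-3) + 3 = 1. So 0 ≥ 1, which is false.

Unsatisfiable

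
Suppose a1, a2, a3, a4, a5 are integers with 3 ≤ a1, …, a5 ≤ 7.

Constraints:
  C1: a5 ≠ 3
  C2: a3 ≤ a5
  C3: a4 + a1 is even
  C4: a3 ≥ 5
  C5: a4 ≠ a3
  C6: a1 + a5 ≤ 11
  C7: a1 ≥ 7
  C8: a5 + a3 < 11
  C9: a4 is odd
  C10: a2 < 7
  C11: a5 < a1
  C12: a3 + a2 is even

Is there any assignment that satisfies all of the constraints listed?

From constraint 7: a1 ≥ 7. From constraints 2 and 4: a5 ≥ a3 ≥ 5. Hence a1 + a5 ≥ 12. But constraint 6 requires a1 + a5 ≤ 11, and 11 < 12. Contradiction.

Unsatisfiable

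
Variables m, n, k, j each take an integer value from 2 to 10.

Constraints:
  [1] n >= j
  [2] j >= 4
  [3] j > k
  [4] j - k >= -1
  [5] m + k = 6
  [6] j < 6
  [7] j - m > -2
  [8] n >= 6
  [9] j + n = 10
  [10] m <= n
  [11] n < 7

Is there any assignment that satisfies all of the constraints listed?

Satisfiable

The assignment m = 4, n = 6, k = 2, j = 4 works:
  constraint 4 holds since j - k = 2.
  constraint 5 holds since m + k = 6.
The rest check out directly.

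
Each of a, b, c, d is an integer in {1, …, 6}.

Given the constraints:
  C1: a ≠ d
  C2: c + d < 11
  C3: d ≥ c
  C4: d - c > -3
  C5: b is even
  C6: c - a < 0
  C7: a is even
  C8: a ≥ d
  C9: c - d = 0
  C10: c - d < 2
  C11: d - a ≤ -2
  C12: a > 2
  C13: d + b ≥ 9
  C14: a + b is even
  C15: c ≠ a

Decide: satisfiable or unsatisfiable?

Try a = 6, b = 6, c = 4, d = 4.
Check constraint 2: c + d = 8; constraint 4: d - c = 0. The remaining constraints are straightforward to verify.

Satisfiable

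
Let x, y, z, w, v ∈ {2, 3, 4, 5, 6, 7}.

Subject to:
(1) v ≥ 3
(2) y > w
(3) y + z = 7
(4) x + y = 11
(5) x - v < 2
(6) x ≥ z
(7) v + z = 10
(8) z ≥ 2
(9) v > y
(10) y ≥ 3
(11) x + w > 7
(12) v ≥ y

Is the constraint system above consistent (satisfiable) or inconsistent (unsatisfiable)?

Satisfiable

Try x = 7, y = 4, z = 3, w = 3, v = 7.
Check constraint 3: y + z = 7; constraint 4: x + y = 11; constraint 5: x - v = 0. The remaining constraints are straightforward to verify.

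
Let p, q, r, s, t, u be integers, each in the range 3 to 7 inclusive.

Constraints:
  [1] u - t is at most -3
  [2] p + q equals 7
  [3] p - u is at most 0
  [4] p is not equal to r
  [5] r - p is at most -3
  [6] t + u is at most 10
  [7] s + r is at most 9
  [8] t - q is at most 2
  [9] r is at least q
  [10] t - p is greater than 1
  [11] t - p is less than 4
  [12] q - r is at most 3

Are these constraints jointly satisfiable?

Constraints 1, 3, 5, 8, and 12 give u − p ≥ 0, p − r ≥ 3, r − q ≥ -3, q − t ≥ -2, t − u ≥ 3.
Adding all 5 inequalities: the left sides telescope to 0, and the right sides sum to 0 + 3 + (-3) + (-2) + 3 = 1. So 0 ≥ 1, which is false.

Unsatisfiable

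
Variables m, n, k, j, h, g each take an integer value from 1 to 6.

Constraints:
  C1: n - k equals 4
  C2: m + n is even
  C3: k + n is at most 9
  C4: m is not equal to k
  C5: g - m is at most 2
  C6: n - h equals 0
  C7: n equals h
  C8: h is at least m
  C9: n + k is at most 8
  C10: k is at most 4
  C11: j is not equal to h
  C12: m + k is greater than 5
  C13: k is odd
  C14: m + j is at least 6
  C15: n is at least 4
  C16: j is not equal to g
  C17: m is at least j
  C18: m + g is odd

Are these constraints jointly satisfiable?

Satisfiable

Try m = 5, n = 5, k = 1, j = 4, h = 5, g = 6.
Check constraint 1: n - k = 4; constraint 3: k + n = 6. The remaining constraints are straightforward to verify.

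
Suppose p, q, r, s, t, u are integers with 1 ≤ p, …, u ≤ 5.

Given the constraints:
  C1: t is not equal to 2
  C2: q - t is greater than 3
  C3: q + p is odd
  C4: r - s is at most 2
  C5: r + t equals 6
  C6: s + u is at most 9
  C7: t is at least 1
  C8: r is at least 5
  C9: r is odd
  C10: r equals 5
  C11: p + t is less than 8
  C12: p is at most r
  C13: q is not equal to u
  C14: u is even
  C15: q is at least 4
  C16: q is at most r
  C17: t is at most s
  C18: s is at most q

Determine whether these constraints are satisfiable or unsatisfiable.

Try p = 4, q = 5, r = 5, s = 4, t = 1, u = 2.
Check constraint 2: q - t = 4; constraint 4: r - s = 1. The remaining constraints are straightforward to verify.

Satisfiable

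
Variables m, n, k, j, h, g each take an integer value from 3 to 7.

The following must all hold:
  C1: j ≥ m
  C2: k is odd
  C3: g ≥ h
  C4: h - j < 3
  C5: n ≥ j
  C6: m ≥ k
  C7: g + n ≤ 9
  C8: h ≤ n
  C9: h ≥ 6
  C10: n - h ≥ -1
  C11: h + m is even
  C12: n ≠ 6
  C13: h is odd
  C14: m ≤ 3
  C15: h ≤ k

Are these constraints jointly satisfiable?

From constraints 9 and 15: k ≥ h and h ≥ 6, so k ≥ 6. From constraints 6 and 14: k ≤ m and m ≤ 3, so k ≤ 3. But 3 < 6, so no value of k works.

Unsatisfiable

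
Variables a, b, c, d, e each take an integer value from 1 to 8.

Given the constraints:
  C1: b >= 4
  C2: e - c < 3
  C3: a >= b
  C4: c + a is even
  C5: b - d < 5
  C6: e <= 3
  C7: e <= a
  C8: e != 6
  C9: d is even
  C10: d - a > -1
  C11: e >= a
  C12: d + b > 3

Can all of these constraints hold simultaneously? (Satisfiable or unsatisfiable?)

Unsatisfiable

From constraints 1 and 3: a ≥ b and b ≥ 4, so a ≥ 4. From constraints 6 and 11: a ≤ e and e ≤ 3, so a ≤ 3. But 3 < 4, so no value of a works.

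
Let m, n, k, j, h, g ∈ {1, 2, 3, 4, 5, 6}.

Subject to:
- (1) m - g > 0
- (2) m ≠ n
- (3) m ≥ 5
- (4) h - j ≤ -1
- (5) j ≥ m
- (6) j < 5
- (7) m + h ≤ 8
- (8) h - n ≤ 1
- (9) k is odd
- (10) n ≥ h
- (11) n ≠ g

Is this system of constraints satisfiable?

Unsatisfiable

From constraints 3 and 5: j ≥ m and m ≥ 5, so j ≥ 5. From constraint 6: j ≤ 4. But 4 < 5, so no value of j works.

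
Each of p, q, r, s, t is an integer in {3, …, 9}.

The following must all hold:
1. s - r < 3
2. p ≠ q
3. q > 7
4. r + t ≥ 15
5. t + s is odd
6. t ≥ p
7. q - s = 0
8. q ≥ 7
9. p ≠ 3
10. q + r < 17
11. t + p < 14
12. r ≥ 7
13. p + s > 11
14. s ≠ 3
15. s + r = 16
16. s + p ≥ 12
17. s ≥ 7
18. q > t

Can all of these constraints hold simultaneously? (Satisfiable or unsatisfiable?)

Satisfiable

Take p = 6, q = 8, r = 8, s = 8, t = 7. Then constraint 1: s - r = 0; constraint 4: r + t = 15; constraint 7: q - s = 0, and every other listed constraint is also met.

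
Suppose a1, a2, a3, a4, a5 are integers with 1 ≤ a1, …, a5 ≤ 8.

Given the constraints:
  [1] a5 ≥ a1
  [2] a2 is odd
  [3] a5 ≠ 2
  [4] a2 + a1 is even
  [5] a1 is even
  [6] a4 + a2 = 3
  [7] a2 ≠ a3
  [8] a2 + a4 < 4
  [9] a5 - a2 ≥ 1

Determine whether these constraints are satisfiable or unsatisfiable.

Unsatisfiable

Constraint 2 makes a2 odd and constraint 5 makes a1 even, so a2 + a1 must be odd. Constraint 4 says a2 + a1 is even — contradiction.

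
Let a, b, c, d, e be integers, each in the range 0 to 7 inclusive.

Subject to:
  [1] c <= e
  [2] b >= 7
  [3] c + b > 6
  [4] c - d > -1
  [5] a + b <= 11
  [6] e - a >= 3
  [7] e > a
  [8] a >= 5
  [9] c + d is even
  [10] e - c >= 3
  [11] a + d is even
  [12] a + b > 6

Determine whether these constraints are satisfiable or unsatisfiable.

Unsatisfiable

From constraint 8: a ≥ 5. From constraint 2: b ≥ 7. Hence a + b ≥ 12. But constraint 5 requires a + b ≤ 11, and 11 < 12. Contradiction.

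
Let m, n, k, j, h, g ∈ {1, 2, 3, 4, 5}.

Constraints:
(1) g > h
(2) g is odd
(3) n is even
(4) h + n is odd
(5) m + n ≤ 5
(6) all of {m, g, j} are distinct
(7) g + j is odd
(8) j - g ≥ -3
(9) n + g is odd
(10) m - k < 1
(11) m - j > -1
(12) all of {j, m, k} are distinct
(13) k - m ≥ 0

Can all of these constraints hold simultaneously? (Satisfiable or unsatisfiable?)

Satisfiable

Try m = 3, n = 2, k = 5, j = 2, h = 3, g = 5.
Check constraint 5: m + n = 5; constraint 8: j - g = -3. The remaining constraints are straightforward to verify.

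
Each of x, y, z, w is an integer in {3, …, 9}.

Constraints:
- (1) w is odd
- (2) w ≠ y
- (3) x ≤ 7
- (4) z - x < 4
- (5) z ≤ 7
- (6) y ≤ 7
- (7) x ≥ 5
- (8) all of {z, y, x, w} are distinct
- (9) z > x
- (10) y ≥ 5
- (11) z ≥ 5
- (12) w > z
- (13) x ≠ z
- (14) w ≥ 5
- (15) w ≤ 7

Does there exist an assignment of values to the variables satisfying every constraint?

Unsatisfiable

Constraints 3, 5, 6, 7, 10, 11, 14, and 15 confine each of z, y, x, w to the 3 values {5, …, 7}.
Constraint 8 requires all 4 of them to be distinct, but only 3 values are available — impossible by the pigeonhole principle.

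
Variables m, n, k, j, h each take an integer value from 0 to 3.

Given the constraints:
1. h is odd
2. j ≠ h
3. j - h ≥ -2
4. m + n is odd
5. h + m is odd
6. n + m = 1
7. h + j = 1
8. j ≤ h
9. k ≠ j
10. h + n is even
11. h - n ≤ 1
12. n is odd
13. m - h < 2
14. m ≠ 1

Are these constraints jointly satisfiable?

Take m = 0, n = 1, k = 3, j = 0, h = 1. Then constraint 3: j - h = -1; constraint 6: n + m = 1, and every other listed constraint is also met.

Satisfiable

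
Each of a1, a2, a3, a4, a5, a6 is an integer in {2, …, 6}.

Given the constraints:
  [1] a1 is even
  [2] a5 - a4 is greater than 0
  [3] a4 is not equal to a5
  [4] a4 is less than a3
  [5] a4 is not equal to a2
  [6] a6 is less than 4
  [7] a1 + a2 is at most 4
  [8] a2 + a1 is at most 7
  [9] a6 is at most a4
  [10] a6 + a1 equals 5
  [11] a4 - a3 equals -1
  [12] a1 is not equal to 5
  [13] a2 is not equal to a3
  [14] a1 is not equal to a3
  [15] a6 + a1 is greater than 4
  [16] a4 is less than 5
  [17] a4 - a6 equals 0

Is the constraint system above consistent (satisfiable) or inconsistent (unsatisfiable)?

Satisfiable

Try a1 = 2, a2 = 2, a3 = 4, a4 = 3, a5 = 4, a6 = 3.
Check constraint 2: a5 - a4 = 1; constraint 7: a1 + a2 = 4; constraint 8: a2 + a1 = 4. The remaining constraints are straightforward to verify.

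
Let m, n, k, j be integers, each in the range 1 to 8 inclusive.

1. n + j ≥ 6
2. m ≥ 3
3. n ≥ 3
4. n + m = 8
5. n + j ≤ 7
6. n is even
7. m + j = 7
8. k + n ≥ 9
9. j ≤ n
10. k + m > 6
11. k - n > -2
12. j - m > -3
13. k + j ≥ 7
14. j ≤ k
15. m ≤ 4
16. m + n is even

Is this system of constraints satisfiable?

Take m = 4, n = 4, k = 5, j = 3. Then constraint 1: n + j = 7; constraint 4: n + m = 8, and every other listed constraint is also met.

Satisfiable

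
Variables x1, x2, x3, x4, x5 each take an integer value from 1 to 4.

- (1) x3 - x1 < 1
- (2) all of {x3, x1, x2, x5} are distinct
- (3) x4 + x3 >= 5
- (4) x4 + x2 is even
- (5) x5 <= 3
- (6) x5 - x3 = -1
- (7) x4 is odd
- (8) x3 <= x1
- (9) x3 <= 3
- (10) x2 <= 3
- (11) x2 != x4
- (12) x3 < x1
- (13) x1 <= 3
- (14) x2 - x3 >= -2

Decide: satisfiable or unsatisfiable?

Constraints 5, 9, 10, and 13 confine each of x3, x1, x2, x5 to the 3 values {1, …, 3} (the domain already gives each ≥ 1).
Constraint 2 requires all 4 of them to be distinct, but only 3 values are available — impossible by the pigeonhole principle.

Unsatisfiable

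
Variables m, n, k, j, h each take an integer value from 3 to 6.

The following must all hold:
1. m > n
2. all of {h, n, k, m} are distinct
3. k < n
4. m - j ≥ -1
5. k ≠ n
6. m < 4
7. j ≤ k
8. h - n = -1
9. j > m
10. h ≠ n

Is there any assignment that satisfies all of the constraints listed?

Constraints 1, 3, 7, and 9 give k < n, n < m, m < j, j ≤ k. Chaining: k < n < m < j ≤ k, which forces k < k — impossible.

Unsatisfiable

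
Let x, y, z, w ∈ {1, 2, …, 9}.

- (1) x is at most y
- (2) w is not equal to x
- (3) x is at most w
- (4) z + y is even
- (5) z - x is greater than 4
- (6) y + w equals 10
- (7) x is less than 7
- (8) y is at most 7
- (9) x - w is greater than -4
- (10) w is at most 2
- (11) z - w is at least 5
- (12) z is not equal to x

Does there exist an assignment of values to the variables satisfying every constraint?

From constraint 8: y ≤ 7. From constraint 10: w ≤ 2. Hence y + w ≤ 9. But constraint 6 requires y + w = 10, and 10 > 9. Contradiction.

Unsatisfiable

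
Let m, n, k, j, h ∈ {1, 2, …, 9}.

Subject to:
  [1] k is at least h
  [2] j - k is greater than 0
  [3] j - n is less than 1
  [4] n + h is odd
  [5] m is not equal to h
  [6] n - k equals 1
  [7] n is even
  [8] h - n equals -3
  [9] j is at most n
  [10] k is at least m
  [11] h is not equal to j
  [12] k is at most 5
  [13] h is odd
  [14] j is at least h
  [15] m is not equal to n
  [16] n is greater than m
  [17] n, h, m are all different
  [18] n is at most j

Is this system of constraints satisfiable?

Satisfiable

Take m = 1, n = 6, k = 5, j = 6, h = 3. Then constraint 2: j - k = 1; constraint 3: j - n = 0; constraint 6: n - k = 1, and every other listed constraint is also met.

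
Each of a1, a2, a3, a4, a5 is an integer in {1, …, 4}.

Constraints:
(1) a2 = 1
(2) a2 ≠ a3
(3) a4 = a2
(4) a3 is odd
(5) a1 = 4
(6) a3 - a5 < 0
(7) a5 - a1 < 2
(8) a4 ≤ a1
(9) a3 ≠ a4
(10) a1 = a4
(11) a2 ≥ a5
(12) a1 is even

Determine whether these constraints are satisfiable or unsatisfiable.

Constraint 5 fixes a1 = 4 and constraint 1 fixes a2 = 1. Constraints 3 and 10 give a1 = a4 = a2, so a1 = a2. But 4 ≠ 1 — contradiction.

Unsatisfiable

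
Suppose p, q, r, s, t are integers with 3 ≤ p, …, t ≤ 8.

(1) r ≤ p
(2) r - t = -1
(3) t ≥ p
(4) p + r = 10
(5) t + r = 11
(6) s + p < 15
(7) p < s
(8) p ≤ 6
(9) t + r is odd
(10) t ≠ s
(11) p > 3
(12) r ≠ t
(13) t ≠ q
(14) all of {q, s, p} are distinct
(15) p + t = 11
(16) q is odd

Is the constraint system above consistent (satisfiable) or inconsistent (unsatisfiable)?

Try p = 5, q = 7, r = 5, s = 8, t = 6.
Check constraint 2: r - t = -1; constraint 4: p + r = 10. The remaining constraints are straightforward to verify.

Satisfiable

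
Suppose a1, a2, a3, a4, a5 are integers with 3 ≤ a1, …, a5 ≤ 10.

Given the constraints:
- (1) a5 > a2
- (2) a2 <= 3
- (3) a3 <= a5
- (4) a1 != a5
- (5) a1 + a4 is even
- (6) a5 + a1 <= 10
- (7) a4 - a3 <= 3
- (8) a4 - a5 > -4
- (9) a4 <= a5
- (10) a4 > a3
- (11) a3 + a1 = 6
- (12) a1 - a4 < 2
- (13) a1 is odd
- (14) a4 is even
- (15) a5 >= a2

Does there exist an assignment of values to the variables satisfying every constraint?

Unsatisfiable

Constraint 13 makes a1 odd and constraint 14 makes a4 even, so a1 + a4 must be odd. Constraint 5 says a1 + a4 is even — contradiction.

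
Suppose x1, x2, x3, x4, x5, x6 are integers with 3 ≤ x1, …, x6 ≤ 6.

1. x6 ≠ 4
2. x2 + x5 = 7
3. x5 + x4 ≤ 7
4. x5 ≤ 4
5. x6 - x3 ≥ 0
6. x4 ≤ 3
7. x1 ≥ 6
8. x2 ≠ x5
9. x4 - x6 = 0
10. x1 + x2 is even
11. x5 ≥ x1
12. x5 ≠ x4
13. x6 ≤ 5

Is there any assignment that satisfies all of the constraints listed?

From constraints 7 and 11: x5 ≥ x1 and x1 ≥ 6, so x5 ≥ 6. From constraint 4: x5 ≤ 4. But 4 < 6, so no value of x5 works.

Unsatisfiable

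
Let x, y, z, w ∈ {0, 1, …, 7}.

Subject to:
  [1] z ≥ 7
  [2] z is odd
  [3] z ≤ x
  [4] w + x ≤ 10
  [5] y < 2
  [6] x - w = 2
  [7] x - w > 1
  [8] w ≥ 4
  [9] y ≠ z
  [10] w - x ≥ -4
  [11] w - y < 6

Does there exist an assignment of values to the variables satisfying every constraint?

Unsatisfiable

From constraint 8: w ≥ 4. From constraints 1 and 3: x ≥ z ≥ 7. Hence w + x ≥ 11. But constraint 4 requires w + x ≤ 10, and 10 < 11. Contradiction.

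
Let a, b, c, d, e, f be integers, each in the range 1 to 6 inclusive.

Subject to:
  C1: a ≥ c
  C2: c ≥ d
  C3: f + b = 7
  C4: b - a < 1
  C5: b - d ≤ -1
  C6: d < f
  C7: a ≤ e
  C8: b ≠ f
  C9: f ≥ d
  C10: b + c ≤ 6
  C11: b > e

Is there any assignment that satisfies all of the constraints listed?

Unsatisfiable

Constraints 1, 2, 5, 7, and 11 give c ≤ a, a ≤ e, e < b, b < d, d ≤ c. Chaining: c ≤ a ≤ e < b < d ≤ c, which forces c < c — impossible.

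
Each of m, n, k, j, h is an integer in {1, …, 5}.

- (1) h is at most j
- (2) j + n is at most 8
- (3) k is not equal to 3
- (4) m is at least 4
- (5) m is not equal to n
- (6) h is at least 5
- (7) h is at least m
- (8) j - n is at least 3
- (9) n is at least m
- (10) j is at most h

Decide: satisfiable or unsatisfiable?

Unsatisfiable

From constraints 1 and 6: j ≥ h ≥ 5. From constraints 4 and 9: n ≥ m ≥ 4. Hence j + n ≥ 9. But constraint 2 requires j + n ≤ 8, and 8 < 9. Contradiction.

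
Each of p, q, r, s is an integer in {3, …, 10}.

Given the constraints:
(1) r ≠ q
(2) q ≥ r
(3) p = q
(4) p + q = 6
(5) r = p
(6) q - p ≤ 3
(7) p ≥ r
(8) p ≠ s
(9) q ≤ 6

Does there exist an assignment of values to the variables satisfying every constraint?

From constraints 3 and 5, r = p = q, so r = q. But constraint 1 says r ≠ q. Contradiction.

Unsatisfiable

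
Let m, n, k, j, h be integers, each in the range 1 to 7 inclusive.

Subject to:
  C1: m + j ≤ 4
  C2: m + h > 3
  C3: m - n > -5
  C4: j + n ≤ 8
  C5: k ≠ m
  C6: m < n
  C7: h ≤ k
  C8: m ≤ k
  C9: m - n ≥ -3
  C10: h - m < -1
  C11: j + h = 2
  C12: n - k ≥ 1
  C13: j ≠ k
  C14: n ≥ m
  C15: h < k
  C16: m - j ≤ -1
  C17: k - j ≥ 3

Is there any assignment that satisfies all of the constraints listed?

Constraints 9, 12, 16, and 17 give j − m ≥ 1, m − n ≥ -3, n − k ≥ 1, k − j ≥ 3.
Adding all 4 inequalities: the left sides telescope to 0, and the right sides sum to 1 + (-3) + 1 + 3 = 2. So 0 ≥ 2, which is false.

Unsatisfiable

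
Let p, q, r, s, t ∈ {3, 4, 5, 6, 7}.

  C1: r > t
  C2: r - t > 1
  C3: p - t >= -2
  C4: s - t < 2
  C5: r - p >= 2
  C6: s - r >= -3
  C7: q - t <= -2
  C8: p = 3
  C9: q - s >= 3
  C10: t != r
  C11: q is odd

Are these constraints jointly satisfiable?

Constraints 3, 5, 6, 7, and 9 give p − t ≥ -2, t − q ≥ 2, q − s ≥ 3, s − r ≥ -3, r − p ≥ 2.
Adding all 5 inequalities: the left sides telescope to 0, and the right sides sum to (-2) + 2 + 3 + (-3) + 2 = 2. So 0 ≥ 2, which is false.

Unsatisfiable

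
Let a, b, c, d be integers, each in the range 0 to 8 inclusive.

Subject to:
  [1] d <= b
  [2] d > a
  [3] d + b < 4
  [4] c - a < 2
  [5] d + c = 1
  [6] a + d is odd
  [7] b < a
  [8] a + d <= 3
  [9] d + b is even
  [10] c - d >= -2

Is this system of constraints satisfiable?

Unsatisfiable

Constraints 1, 2, and 7 give d ≤ b, b < a, a < d. Chaining: d ≤ b < a < d, which forces d < d — impossible.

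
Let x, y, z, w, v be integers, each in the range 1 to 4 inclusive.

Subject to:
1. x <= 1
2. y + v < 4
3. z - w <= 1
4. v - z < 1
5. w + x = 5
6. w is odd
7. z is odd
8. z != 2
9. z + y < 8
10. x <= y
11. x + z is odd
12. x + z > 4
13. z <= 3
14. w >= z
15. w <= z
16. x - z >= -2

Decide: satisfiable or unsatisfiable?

From constraints 13 and 15: w ≤ z ≤ 3. From constraint 1: x ≤ 1. Hence w + x ≤ 4. But constraint 5 requires w + x = 5, and 5 > 4. Contradiction.

Unsatisfiable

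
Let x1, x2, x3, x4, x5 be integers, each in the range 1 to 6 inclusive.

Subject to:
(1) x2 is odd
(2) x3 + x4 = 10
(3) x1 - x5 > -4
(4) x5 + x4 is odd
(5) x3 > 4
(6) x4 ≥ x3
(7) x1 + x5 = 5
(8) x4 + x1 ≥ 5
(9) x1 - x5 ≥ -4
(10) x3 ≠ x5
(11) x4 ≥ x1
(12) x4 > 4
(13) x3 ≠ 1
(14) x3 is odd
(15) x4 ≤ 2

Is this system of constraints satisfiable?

Unsatisfiable

From constraint 5: x3 ≥ 5. From constraints 6 and 15: x3 ≤ x4 and x4 ≤ 2, so x3 ≤ 2. But 2 < 5, so no value of x3 works.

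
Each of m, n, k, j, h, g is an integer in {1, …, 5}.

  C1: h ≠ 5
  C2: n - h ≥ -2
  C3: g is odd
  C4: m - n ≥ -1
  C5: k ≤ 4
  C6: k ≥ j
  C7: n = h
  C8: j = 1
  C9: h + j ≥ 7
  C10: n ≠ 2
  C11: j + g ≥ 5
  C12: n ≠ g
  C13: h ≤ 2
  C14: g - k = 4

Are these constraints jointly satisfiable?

Unsatisfiable

From constraint 13: h ≤ 2. From constraints 5 and 6: j ≤ k ≤ 4. Hence h + j ≤ 6. But constraint 9 requires h + j ≥ 7, and 7 > 6. Contradiction.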